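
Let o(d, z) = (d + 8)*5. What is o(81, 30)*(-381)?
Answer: -169545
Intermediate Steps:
o(d, z) = 40 + 5*d (o(d, z) = (8 + d)*5 = 40 + 5*d)
o(81, 30)*(-381) = (40 + 5*81)*(-381) = (40 + 405)*(-381) = 445*(-381) = -169545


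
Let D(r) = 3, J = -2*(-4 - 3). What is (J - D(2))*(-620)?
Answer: -6820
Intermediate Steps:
J = 14 (J = -2*(-7) = 14)
(J - D(2))*(-620) = (14 - 1*3)*(-620) = (14 - 3)*(-620) = 11*(-620) = -6820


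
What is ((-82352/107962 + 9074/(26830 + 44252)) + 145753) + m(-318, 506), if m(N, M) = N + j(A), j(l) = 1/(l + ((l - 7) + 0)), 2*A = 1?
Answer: 558042281215525/3837077442 ≈ 1.4543e+5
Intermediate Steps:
A = 1/2 (A = (1/2)*1 = 1/2 ≈ 0.50000)
j(l) = 1/(-7 + 2*l) (j(l) = 1/(l + ((-7 + l) + 0)) = 1/(l + (-7 + l)) = 1/(-7 + 2*l))
m(N, M) = -1/6 + N (m(N, M) = N + 1/(-7 + 2*(1/2)) = N + 1/(-7 + 1) = N + 1/(-6) = N - 1/6 = -1/6 + N)
((-82352/107962 + 9074/(26830 + 44252)) + 145753) + m(-318, 506) = ((-82352/107962 + 9074/(26830 + 44252)) + 145753) + (-1/6 - 318) = ((-82352*1/107962 + 9074/71082) + 145753) - 1909/6 = ((-41176/53981 + 9074*(1/71082)) + 145753) - 1909/6 = ((-41176/53981 + 4537/35541) + 145753) - 1909/6 = (-1218524419/1918538721 + 145753) - 1909/6 = 279631555677494/1918538721 - 1909/6 = 558042281215525/3837077442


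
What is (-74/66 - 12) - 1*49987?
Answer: -1650004/33 ≈ -50000.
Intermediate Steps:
(-74/66 - 12) - 1*49987 = ((1/66)*(-74) - 12) - 49987 = (-37/33 - 12) - 49987 = -433/33 - 49987 = -1650004/33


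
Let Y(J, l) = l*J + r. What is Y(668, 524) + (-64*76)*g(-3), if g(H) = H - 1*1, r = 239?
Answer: 369727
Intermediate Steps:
g(H) = -1 + H (g(H) = H - 1 = -1 + H)
Y(J, l) = 239 + J*l (Y(J, l) = l*J + 239 = J*l + 239 = 239 + J*l)
Y(668, 524) + (-64*76)*g(-3) = (239 + 668*524) + (-64*76)*(-1 - 3) = (239 + 350032) - 4864*(-4) = 350271 + 19456 = 369727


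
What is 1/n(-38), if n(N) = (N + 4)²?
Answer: 1/1156 ≈ 0.00086505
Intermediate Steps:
n(N) = (4 + N)²
1/n(-38) = 1/((4 - 38)²) = 1/((-34)²) = 1/1156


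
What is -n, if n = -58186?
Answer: 58186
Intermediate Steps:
-n = -1*(-58186) = 58186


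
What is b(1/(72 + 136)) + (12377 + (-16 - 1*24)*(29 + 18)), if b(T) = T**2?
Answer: 454142209/43264 ≈ 10497.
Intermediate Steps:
b(1/(72 + 136)) + (12377 + (-16 - 1*24)*(29 + 18)) = (1/(72 + 136))**2 + (12377 + (-16 - 1*24)*(29 + 18)) = (1/208)**2 + (12377 + (-16 - 24)*47) = (1/208)**2 + (12377 - 40*47) = 1/43264 + (12377 - 1880) = 1/43264 + 10497 = 454142209/43264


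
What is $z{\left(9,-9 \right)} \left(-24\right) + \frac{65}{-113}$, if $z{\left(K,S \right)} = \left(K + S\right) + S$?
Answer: $\frac{24343}{113} \approx 215.42$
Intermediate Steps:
$z{\left(K,S \right)} = K + 2 S$
$z{\left(9,-9 \right)} \left(-24\right) + \frac{65}{-113} = \left(9 + 2 \left(-9\right)\right) \left(-24\right) + \frac{65}{-113} = \left(9 - 18\right) \left(-24\right) + 65 \left(- \frac{1}{113}\right) = \left(-9\right) \left(-24\right) - \frac{65}{113} = 216 - \frac{65}{113} = \frac{24343}{113}$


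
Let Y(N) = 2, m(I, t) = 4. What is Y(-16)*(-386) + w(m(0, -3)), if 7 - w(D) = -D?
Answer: -761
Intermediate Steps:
w(D) = 7 + D (w(D) = 7 - (-1)*D = 7 + D)
Y(-16)*(-386) + w(m(0, -3)) = 2*(-386) + (7 + 4) = -772 + 11 = -761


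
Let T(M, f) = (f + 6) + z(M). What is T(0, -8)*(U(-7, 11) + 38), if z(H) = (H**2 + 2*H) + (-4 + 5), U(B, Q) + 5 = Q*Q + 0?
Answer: -154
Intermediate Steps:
U(B, Q) = -5 + Q**2 (U(B, Q) = -5 + (Q*Q + 0) = -5 + (Q**2 + 0) = -5 + Q**2)
z(H) = 1 + H**2 + 2*H (z(H) = (H**2 + 2*H) + 1 = 1 + H**2 + 2*H)
T(M, f) = 7 + f + M**2 + 2*M (T(M, f) = (f + 6) + (1 + M**2 + 2*M) = (6 + f) + (1 + M**2 + 2*M) = 7 + f + M**2 + 2*M)
T(0, -8)*(U(-7, 11) + 38) = (7 - 8 + 0**2 + 2*0)*((-5 + 11**2) + 38) = (7 - 8 + 0 + 0)*((-5 + 121) + 38) = -(116 + 38) = -1*154 = -154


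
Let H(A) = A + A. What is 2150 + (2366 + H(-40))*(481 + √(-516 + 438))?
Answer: 1101716 + 2286*I*√78 ≈ 1.1017e+6 + 20189.0*I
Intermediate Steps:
H(A) = 2*A
2150 + (2366 + H(-40))*(481 + √(-516 + 438)) = 2150 + (2366 + 2*(-40))*(481 + √(-516 + 438)) = 2150 + (2366 - 80)*(481 + √(-78)) = 2150 + 2286*(481 + I*√78) = 2150 + (1099566 + 2286*I*√78) = 1101716 + 2286*I*√78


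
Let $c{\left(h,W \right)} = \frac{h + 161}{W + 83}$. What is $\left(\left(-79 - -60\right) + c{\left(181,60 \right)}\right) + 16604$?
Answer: $\frac{2371997}{143} \approx 16587.0$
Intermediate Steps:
$c{\left(h,W \right)} = \frac{161 + h}{83 + W}$
$\left(\left(-79 - -60\right) + c{\left(181,60 \right)}\right) + 16604 = \left(\left(-79 - -60\right) + \frac{161 + 181}{83 + 60}\right) + 16604 = \left(\left(-79 + 60\right) + \frac{1}{143} \cdot 342\right) + 16604 = \left(-19 + \frac{1}{143} \cdot 342\right) + 16604 = \left(-19 + \frac{342}{143}\right) + 16604 = - \frac{2375}{143} + 16604 = \frac{2371997}{143}$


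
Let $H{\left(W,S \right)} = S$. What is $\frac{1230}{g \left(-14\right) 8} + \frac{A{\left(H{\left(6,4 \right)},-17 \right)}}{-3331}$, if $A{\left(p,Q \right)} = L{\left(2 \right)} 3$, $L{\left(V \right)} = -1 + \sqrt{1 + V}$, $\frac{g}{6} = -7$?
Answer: $\frac{685207}{2611504} - \frac{3 \sqrt{3}}{3331} \approx 0.26082$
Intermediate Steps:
$g = -42$ ($g = 6 \left(-7\right) = -42$)
$A{\left(p,Q \right)} = -3 + 3 \sqrt{3}$ ($A{\left(p,Q \right)} = \left(-1 + \sqrt{1 + 2}\right) 3 = \left(-1 + \sqrt{3}\right) 3 = -3 + 3 \sqrt{3}$)
$\frac{1230}{g \left(-14\right) 8} + \frac{A{\left(H{\left(6,4 \right)},-17 \right)}}{-3331} = \frac{1230}{\left(-42\right) \left(-14\right) 8} + \frac{-3 + 3 \sqrt{3}}{-3331} = \frac{1230}{588 \cdot 8} + \left(-3 + 3 \sqrt{3}\right) \left(- \frac{1}{3331}\right) = \frac{1230}{4704} + \left(\frac{3}{3331} - \frac{3 \sqrt{3}}{3331}\right) = 1230 \cdot \frac{1}{4704} + \left(\frac{3}{3331} - \frac{3 \sqrt{3}}{3331}\right) = \frac{205}{784} + \left(\frac{3}{3331} - \frac{3 \sqrt{3}}{3331}\right) = \frac{685207}{2611504} - \frac{3 \sqrt{3}}{3331}$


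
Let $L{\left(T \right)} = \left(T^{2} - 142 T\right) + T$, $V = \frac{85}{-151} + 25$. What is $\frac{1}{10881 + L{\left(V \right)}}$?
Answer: $\frac{22801}{183149991} \approx 0.00012449$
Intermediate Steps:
$V = \frac{3690}{151}$ ($V = 85 \left(- \frac{1}{151}\right) + 25 = - \frac{85}{151} + 25 = \frac{3690}{151} \approx 24.437$)
$L{\left(T \right)} = T^{2} - 141 T$
$\frac{1}{10881 + L{\left(V \right)}} = \frac{1}{10881 + \frac{3690 \left(-141 + \frac{3690}{151}\right)}{151}} = \frac{1}{10881 + \frac{3690}{151} \left(- \frac{17601}{151}\right)} = \frac{1}{10881 - \frac{64947690}{22801}} = \frac{1}{\frac{183149991}{22801}} = \frac{22801}{183149991}$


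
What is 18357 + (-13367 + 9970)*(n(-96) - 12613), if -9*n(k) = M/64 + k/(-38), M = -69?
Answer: 156372485303/3648 ≈ 4.2865e+7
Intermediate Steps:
n(k) = 23/192 + k/342 (n(k) = -(-69/64 + k/(-38))/9 = -(-69*1/64 + k*(-1/38))/9 = -(-69/64 - k/38)/9 = 23/192 + k/342)
18357 + (-13367 + 9970)*(n(-96) - 12613) = 18357 + (-13367 + 9970)*((23/192 + (1/342)*(-96)) - 12613) = 18357 - 3397*((23/192 - 16/57) - 12613) = 18357 - 3397*(-587/3648 - 12613) = 18357 - 3397*(-46012811/3648) = 18357 + 156305518967/3648 = 156372485303/3648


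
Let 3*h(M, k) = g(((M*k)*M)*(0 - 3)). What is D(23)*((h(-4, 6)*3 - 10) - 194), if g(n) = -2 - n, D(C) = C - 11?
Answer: 984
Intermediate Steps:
D(C) = -11 + C
h(M, k) = -⅔ + k*M² (h(M, k) = (-2 - (M*k)*M*(0 - 3))/3 = (-2 - k*M²*(-3))/3 = (-2 - (-3)*k*M²)/3 = (-2 + 3*k*M²)/3 = -⅔ + k*M²)
D(23)*((h(-4, 6)*3 - 10) - 194) = (-11 + 23)*(((-⅔ + 6*(-4)²)*3 - 10) - 194) = 12*(((-⅔ + 6*16)*3 - 10) - 194) = 12*(((-⅔ + 96)*3 - 10) - 194) = 12*(((286/3)*3 - 10) - 194) = 12*((286 - 10) - 194) = 12*(276 - 194) = 12*82 = 984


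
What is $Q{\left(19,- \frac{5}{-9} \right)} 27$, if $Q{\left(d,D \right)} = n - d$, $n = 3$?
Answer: $-432$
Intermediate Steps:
$Q{\left(d,D \right)} = 3 - d$
$Q{\left(19,- \frac{5}{-9} \right)} 27 = \left(3 - 19\right) 27 = \left(-16\right) 27 = -432$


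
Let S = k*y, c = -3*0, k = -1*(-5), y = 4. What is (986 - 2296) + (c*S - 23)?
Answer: -1333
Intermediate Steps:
k = 5
c = 0
S = 20 (S = 5*4 = 20)
(986 - 2296) + (c*S - 23) = (986 - 2296) + (0*20 - 23) = -1310 + (0 - 23) = -1310 - 23 = -1333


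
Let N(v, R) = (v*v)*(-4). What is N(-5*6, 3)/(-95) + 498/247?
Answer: 9858/247 ≈ 39.911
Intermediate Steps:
N(v, R) = -4*v² (N(v, R) = v²*(-4) = -4*v²)
N(-5*6, 3)/(-95) + 498/247 = -4*(-5*6)²/(-95) + 498/247 = -4*(-30)²*(-1/95) + 498*(1/247) = -4*900*(-1/95) + 498/247 = -3600*(-1/95) + 498/247 = 720/19 + 498/247 = 9858/247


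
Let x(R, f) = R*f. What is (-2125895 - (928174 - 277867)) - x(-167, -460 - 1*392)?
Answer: -2918486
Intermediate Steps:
(-2125895 - (928174 - 277867)) - x(-167, -460 - 1*392) = (-2125895 - (928174 - 277867)) - (-167)*(-460 - 1*392) = (-2125895 - 1*650307) - (-167)*(-460 - 392) = (-2125895 - 650307) - (-167)*(-852) = -2776202 - 1*142284 = -2776202 - 142284 = -2918486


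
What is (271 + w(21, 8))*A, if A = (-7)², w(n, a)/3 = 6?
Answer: 14161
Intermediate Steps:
w(n, a) = 18 (w(n, a) = 3*6 = 18)
A = 49
(271 + w(21, 8))*A = (271 + 18)*49 = 289*49 = 14161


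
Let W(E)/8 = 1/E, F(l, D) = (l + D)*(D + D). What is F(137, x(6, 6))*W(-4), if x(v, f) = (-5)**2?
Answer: -16200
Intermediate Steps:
x(v, f) = 25
F(l, D) = 2*D*(D + l) (F(l, D) = (D + l)*(2*D) = 2*D*(D + l))
W(E) = 8/E (W(E) = 8*(1/E) = 8/E)
F(137, x(6, 6))*W(-4) = (2*25*(25 + 137))*(8/(-4)) = (2*25*162)*(8*(-1/4)) = 8100*(-2) = -16200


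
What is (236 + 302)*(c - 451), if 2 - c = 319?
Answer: -413184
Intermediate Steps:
c = -317 (c = 2 - 1*319 = 2 - 319 = -317)
(236 + 302)*(c - 451) = (236 + 302)*(-317 - 451) = 538*(-768) = -413184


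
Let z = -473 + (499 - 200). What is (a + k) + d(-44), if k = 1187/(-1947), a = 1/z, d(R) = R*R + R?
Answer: 71195499/37642 ≈ 1891.4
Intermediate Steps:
z = -174 (z = -473 + 299 = -174)
d(R) = R + R² (d(R) = R² + R = R + R²)
a = -1/174 (a = 1/(-174) = -1/174 ≈ -0.0057471)
k = -1187/1947 (k = 1187*(-1/1947) = -1187/1947 ≈ -0.60966)
(a + k) + d(-44) = (-1/174 - 1187/1947) - 44*(1 - 44) = -23165/37642 - 44*(-43) = -23165/37642 + 1892 = 71195499/37642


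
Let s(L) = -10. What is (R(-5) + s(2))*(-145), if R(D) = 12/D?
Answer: 1798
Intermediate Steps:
(R(-5) + s(2))*(-145) = (12/(-5) - 10)*(-145) = (12*(-⅕) - 10)*(-145) = (-12/5 - 10)*(-145) = -62/5*(-145) = 1798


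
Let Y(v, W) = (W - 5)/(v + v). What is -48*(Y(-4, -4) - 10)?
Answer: 426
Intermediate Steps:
Y(v, W) = (-5 + W)/(2*v) (Y(v, W) = (-5 + W)/((2*v)) = (-5 + W)*(1/(2*v)) = (-5 + W)/(2*v))
-48*(Y(-4, -4) - 10) = -48*((1/2)*(-5 - 4)/(-4) - 10) = -48*((1/2)*(-1/4)*(-9) - 10) = -48*(9/8 - 10) = -48*(-71/8) = 426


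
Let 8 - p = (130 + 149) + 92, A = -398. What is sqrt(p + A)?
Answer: I*sqrt(761) ≈ 27.586*I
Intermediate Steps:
p = -363 (p = 8 - ((130 + 149) + 92) = 8 - (279 + 92) = 8 - 1*371 = 8 - 371 = -363)
sqrt(p + A) = sqrt(-363 - 398) = sqrt(-761) = I*sqrt(761)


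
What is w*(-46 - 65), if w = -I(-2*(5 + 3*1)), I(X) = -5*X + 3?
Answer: 9213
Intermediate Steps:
I(X) = 3 - 5*X
w = -83 (w = -(3 - (-10)*(5 + 3*1)) = -(3 - (-10)*(5 + 3)) = -(3 - (-10)*8) = -(3 - 5*(-16)) = -(3 + 80) = -1*83 = -83)
w*(-46 - 65) = -83*(-46 - 65) = -83*(-111) = 9213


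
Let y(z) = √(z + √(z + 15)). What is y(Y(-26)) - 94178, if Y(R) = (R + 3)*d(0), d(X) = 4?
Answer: -94178 + √(-92 + I*√77) ≈ -94178.0 + 9.6025*I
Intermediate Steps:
Y(R) = 12 + 4*R (Y(R) = (R + 3)*4 = (3 + R)*4 = 12 + 4*R)
y(z) = √(z + √(15 + z))
y(Y(-26)) - 94178 = √((12 + 4*(-26)) + √(15 + (12 + 4*(-26)))) - 94178 = √((12 - 104) + √(15 + (12 - 104))) - 94178 = √(-92 + √(15 - 92)) - 94178 = √(-92 + √(-77)) - 94178 = √(-92 + I*√77) - 94178 = -94178 + √(-92 + I*√77)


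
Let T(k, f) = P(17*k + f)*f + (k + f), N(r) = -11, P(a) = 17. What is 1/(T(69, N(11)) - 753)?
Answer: -1/882 ≈ -0.0011338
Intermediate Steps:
T(k, f) = k + 18*f (T(k, f) = 17*f + (k + f) = 17*f + (f + k) = k + 18*f)
1/(T(69, N(11)) - 753) = 1/((69 + 18*(-11)) - 753) = 1/((69 - 198) - 753) = 1/(-129 - 753) = 1/(-882) = -1/882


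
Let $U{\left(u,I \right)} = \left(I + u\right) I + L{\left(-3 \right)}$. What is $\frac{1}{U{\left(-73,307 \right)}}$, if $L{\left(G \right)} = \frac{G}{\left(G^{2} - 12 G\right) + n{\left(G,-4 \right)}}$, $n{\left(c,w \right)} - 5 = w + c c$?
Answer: $\frac{55}{3951087} \approx 1.392 \cdot 10^{-5}$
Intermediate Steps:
$n{\left(c,w \right)} = 5 + w + c^{2}$ ($n{\left(c,w \right)} = 5 + \left(w + c c\right) = 5 + \left(w + c^{2}\right) = 5 + w + c^{2}$)
$L{\left(G \right)} = \frac{G}{1 - 12 G + 2 G^{2}}$ ($L{\left(G \right)} = \frac{G}{\left(G^{2} - 12 G\right) + \left(5 - 4 + G^{2}\right)} = \frac{G}{\left(G^{2} - 12 G\right) + \left(1 + G^{2}\right)} = \frac{G}{1 - 12 G + 2 G^{2}}$)
$U{\left(u,I \right)} = - \frac{3}{55} + I \left(I + u\right)$ ($U{\left(u,I \right)} = \left(I + u\right) I - \frac{3}{1 - -36 + 2 \left(-3\right)^{2}} = I \left(I + u\right) - \frac{3}{1 + 36 + 2 \cdot 9} = I \left(I + u\right) - \frac{3}{1 + 36 + 18} = I \left(I + u\right) - \frac{3}{55} = - \frac{3}{55} + I \left(I + u\right)$)
$\frac{1}{U{\left(-73,307 \right)}} = \frac{1}{- \frac{3}{55} + 307^{2} + 307 \left(-73\right)} = \frac{1}{- \frac{3}{55} + 94249 - 22411} = \frac{1}{\frac{3951087}{55}} = \frac{55}{3951087}$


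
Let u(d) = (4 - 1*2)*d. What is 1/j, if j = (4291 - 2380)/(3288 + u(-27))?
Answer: 22/13 ≈ 1.6923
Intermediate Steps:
u(d) = 2*d (u(d) = (4 - 2)*d = 2*d)
j = 13/22 (j = (4291 - 2380)/(3288 + 2*(-27)) = 1911/(3288 - 54) = 1911/3234 = 1911*(1/3234) = 13/22 ≈ 0.59091)
1/j = 1/(13/22) = 22/13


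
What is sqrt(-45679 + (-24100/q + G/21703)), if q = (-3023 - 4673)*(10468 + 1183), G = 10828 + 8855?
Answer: I*sqrt(2702863116934582906413076253)/243252910186 ≈ 213.72*I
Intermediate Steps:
G = 19683
q = -89666096 (q = -7696*11651 = -89666096)
sqrt(-45679 + (-24100/q + G/21703)) = sqrt(-45679 + (-24100/(-89666096) + 19683/21703)) = sqrt(-45679 + (-24100*(-1/89666096) + 19683*(1/21703))) = sqrt(-45679 + (6025/22416524 + 19683/21703)) = sqrt(-45679 + 441355202467/486505820372) = sqrt(-22222658013570121/486505820372) = I*sqrt(2702863116934582906413076253)/243252910186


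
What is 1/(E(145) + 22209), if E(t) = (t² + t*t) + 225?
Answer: 1/64484 ≈ 1.5508e-5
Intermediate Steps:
E(t) = 225 + 2*t² (E(t) = (t² + t²) + 225 = 2*t² + 225 = 225 + 2*t²)
1/(E(145) + 22209) = 1/((225 + 2*145²) + 22209) = 1/((225 + 2*21025) + 22209) = 1/((225 + 42050) + 22209) = 1/(42275 + 22209) = 1/64484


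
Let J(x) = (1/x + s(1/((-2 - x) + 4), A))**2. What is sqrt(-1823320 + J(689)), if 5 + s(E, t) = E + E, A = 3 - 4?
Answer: 2*I*sqrt(102128949351891461)/473343 ≈ 1350.3*I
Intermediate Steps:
A = -1
s(E, t) = -5 + 2*E (s(E, t) = -5 + (E + E) = -5 + 2*E)
J(x) = (-5 + 1/x + 2/(2 - x))**2 (J(x) = (1/x + (-5 + 2/((-2 - x) + 4)))**2 = (1/x + (-5 + 2/(2 - x)))**2 = (-5 + 1/x + 2/(2 - x))**2)
sqrt(-1823320 + J(689)) = sqrt(-1823320 + (2 - 1*689 + 689*(-8 + 5*689))**2/(689**2*(-2 + 689)**2)) = sqrt(-1823320 + (1/474721)*(2 - 689 + 689*(-8 + 3445))**2/687**2) = sqrt(-1823320 + (1/474721)*(1/471969)*(2 - 689 + 689*3437)**2) = sqrt(-1823320 + (1/474721)*(1/471969)*(2 - 689 + 2368093)**2) = sqrt(-1823320 + (1/474721)*(1/471969)*2367406**2) = sqrt(-1823320 + (1/474721)*(1/471969)*5604611168836) = sqrt(-1823320 + 5604611168836/224053595649) = sqrt(-408515797407565844/224053595649) = 2*I*sqrt(102128949351891461)/473343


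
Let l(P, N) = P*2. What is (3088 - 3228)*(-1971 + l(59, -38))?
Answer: 259420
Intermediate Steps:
l(P, N) = 2*P
(3088 - 3228)*(-1971 + l(59, -38)) = (3088 - 3228)*(-1971 + 2*59) = -140*(-1971 + 118) = -140*(-1853) = 259420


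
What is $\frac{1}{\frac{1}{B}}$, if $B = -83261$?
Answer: $-83261$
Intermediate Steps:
$\frac{1}{\frac{1}{B}} = \frac{1}{\frac{1}{-83261}} = \frac{1}{- \frac{1}{83261}} = -83261$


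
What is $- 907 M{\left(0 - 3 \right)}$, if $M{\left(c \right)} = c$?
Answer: $2721$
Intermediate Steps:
$- 907 M{\left(0 - 3 \right)} = - 907 \left(0 - 3\right) = \left(-907\right) \left(-3\right) = 2721$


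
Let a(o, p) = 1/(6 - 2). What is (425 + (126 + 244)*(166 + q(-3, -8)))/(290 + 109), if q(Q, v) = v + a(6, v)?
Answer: 117955/798 ≈ 147.81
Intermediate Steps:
a(o, p) = ¼ (a(o, p) = 1/4 = ¼)
q(Q, v) = ¼ + v (q(Q, v) = v + ¼ = ¼ + v)
(425 + (126 + 244)*(166 + q(-3, -8)))/(290 + 109) = (425 + (126 + 244)*(166 + (¼ - 8)))/(290 + 109) = (425 + 370*(166 - 31/4))/399 = (425 + 370*(633/4))*(1/399) = (425 + 117105/2)*(1/399) = (117955/2)*(1/399) = 117955/798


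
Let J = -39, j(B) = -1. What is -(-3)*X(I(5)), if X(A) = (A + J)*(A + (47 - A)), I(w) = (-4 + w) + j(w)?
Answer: -5499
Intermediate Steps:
I(w) = -5 + w (I(w) = (-4 + w) - 1 = -5 + w)
X(A) = -1833 + 47*A (X(A) = (A - 39)*(A + (47 - A)) = (-39 + A)*47 = -1833 + 47*A)
-(-3)*X(I(5)) = -(-3)*(-1833 + 47*(-5 + 5)) = -(-3)*(-1833 + 47*0) = -(-3)*(-1833 + 0) = -(-3)*(-1833) = -1*5499 = -5499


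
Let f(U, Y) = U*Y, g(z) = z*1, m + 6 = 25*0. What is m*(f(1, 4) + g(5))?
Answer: -54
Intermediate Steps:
m = -6 (m = -6 + 25*0 = -6 + 0 = -6)
g(z) = z
m*(f(1, 4) + g(5)) = -6*(1*4 + 5) = -6*(4 + 5) = -6*9 = -54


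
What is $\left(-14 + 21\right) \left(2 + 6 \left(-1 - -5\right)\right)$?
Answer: $182$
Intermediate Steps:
$\left(-14 + 21\right) \left(2 + 6 \left(-1 - -5\right)\right) = 7 \left(2 + 6 \left(-1 + 5\right)\right) = 7 \left(2 + 6 \cdot 4\right) = 7 \left(2 + 24\right) = 7 \cdot 26 = 182$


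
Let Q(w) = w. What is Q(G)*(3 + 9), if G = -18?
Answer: -216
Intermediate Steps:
Q(G)*(3 + 9) = -18*(3 + 9) = -18*12 = -216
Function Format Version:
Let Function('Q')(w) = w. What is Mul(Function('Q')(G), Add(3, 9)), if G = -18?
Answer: -216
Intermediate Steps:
Mul(Function('Q')(G), Add(3, 9)) = Mul(-18, Add(3, 9)) = Mul(-18, 12) = -216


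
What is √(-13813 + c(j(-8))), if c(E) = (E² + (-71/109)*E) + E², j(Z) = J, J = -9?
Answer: 38*I*√112270/109 ≈ 116.81*I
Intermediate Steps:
j(Z) = -9
c(E) = 2*E² - 71*E/109 (c(E) = (E² + (-71*1/109)*E) + E² = (E² - 71*E/109) + E² = 2*E² - 71*E/109)
√(-13813 + c(j(-8))) = √(-13813 + (1/109)*(-9)*(-71 + 218*(-9))) = √(-13813 + (1/109)*(-9)*(-71 - 1962)) = √(-13813 + (1/109)*(-9)*(-2033)) = √(-13813 + 18297/109) = √(-1487320/109) = 38*I*√112270/109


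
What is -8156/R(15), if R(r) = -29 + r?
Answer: 4078/7 ≈ 582.57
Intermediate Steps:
-8156/R(15) = -8156/(-29 + 15) = -8156/(-14) = -8156*(-1/14) = 4078/7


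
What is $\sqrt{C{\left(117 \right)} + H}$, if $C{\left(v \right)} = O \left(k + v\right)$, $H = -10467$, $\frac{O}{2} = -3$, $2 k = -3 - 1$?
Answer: $i \sqrt{11157} \approx 105.63 i$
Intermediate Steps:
$k = -2$ ($k = \frac{-3 - 1}{2} = \frac{1}{2} \left(-4\right) = -2$)
$O = -6$ ($O = 2 \left(-3\right) = -6$)
$C{\left(v \right)} = 12 - 6 v$ ($C{\left(v \right)} = - 6 \left(-2 + v\right) = 12 - 6 v$)
$\sqrt{C{\left(117 \right)} + H} = \sqrt{\left(12 - 702\right) - 10467} = \sqrt{-690 - 10467} = \sqrt{-11157} = i \sqrt{11157}$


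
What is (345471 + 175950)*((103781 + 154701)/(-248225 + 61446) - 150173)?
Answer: -14625557277074829/186779 ≈ -7.8304e+10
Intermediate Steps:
(345471 + 175950)*((103781 + 154701)/(-248225 + 61446) - 150173) = 521421*(258482/(-186779) - 150173) = 521421*(258482*(-1/186779) - 150173) = 521421*(-258482/186779 - 150173) = 521421*(-28049421249/186779) = -14625557277074829/186779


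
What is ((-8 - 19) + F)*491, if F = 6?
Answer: -10311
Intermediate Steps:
((-8 - 19) + F)*491 = ((-8 - 19) + 6)*491 = (-27 + 6)*491 = -21*491 = -10311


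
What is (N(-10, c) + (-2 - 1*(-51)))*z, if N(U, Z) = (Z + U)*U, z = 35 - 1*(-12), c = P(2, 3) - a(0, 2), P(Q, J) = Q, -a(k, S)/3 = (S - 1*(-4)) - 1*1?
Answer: -987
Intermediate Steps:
a(k, S) = -9 - 3*S (a(k, S) = -3*((S - 1*(-4)) - 1*1) = -3*((S + 4) - 1) = -3*((4 + S) - 1) = -3*(3 + S) = -9 - 3*S)
c = 17 (c = 2 - (-9 - 3*2) = 2 - (-9 - 6) = 2 - 1*(-15) = 2 + 15 = 17)
z = 47 (z = 35 + 12 = 47)
N(U, Z) = U*(U + Z) (N(U, Z) = (U + Z)*U = U*(U + Z))
(N(-10, c) + (-2 - 1*(-51)))*z = (-10*(-10 + 17) + (-2 - 1*(-51)))*47 = (-10*7 + (-2 + 51))*47 = (-70 + 49)*47 = -21*47 = -987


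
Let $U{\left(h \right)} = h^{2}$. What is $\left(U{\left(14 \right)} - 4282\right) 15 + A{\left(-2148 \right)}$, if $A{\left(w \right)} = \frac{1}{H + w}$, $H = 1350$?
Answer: $- \frac{48909421}{798} \approx -61290.0$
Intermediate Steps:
$A{\left(w \right)} = \frac{1}{1350 + w}$
$\left(U{\left(14 \right)} - 4282\right) 15 + A{\left(-2148 \right)} = \left(14^{2} - 4282\right) 15 + \frac{1}{1350 - 2148} = \left(196 - 4282\right) 15 + \frac{1}{-798} = \left(-4086\right) 15 - \frac{1}{798} = -61290 - \frac{1}{798} = - \frac{48909421}{798}$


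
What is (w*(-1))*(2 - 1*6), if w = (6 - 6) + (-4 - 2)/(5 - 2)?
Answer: -8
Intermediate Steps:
w = -2 (w = 0 - 6/3 = 0 - 6*1/3 = 0 - 2 = -2)
(w*(-1))*(2 - 1*6) = (-2*(-1))*(2 - 1*6) = 2*(2 - 6) = 2*(-4) = -8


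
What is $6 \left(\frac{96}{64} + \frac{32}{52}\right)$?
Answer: $\frac{165}{13} \approx 12.692$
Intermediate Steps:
$6 \left(\frac{96}{64} + \frac{32}{52}\right) = 6 \left(96 \cdot \frac{1}{64} + 32 \cdot \frac{1}{52}\right) = 6 \left(\frac{3}{2} + \frac{8}{13}\right) = 6 \cdot \frac{55}{26} = \frac{165}{13}$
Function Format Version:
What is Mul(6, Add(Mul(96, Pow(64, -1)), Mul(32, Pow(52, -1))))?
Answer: Rational(165, 13) ≈ 12.692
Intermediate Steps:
Mul(6, Add(Mul(96, Pow(64, -1)), Mul(32, Pow(52, -1)))) = Mul(6, Add(Mul(96, Rational(1, 64)), Mul(32, Rational(1, 52)))) = Mul(6, Add(Rational(3, 2), Rational(8, 13))) = Mul(6, Rational(55, 26)) = Rational(165, 13)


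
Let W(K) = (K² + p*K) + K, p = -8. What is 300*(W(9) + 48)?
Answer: 19800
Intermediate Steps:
W(K) = K² - 7*K (W(K) = (K² - 8*K) + K = K² - 7*K)
300*(W(9) + 48) = 300*(9*(-7 + 9) + 48) = 300*(9*2 + 48) = 300*(18 + 48) = 300*66 = 19800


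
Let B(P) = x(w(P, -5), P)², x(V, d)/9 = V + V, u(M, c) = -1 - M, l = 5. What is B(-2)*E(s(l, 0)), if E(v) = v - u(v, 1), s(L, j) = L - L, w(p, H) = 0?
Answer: 0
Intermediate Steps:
s(L, j) = 0
x(V, d) = 18*V (x(V, d) = 9*(V + V) = 9*(2*V) = 18*V)
E(v) = 1 + 2*v (E(v) = v - (-1 - v) = v + (1 + v) = 1 + 2*v)
B(P) = 0 (B(P) = (18*0)² = 0² = 0)
B(-2)*E(s(l, 0)) = 0*(1 + 2*0) = 0*(1 + 0) = 0*1 = 0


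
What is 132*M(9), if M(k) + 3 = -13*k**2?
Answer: -139392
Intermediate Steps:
M(k) = -3 - 13*k**2
132*M(9) = 132*(-3 - 13*9**2) = 132*(-3 - 13*81) = 132*(-3 - 1053) = 132*(-1056) = -139392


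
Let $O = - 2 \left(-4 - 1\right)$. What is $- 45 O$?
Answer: $-450$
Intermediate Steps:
$O = 10$ ($O = \left(-2\right) \left(-5\right) = 10$)
$- 45 O = \left(-45\right) 10 = -450$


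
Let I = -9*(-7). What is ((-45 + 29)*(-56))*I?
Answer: 56448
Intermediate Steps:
I = 63
((-45 + 29)*(-56))*I = ((-45 + 29)*(-56))*63 = -16*(-56)*63 = 896*63 = 56448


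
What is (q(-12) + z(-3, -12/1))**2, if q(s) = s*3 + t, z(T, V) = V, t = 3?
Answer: 2025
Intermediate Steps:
q(s) = 3 + 3*s (q(s) = s*3 + 3 = 3*s + 3 = 3 + 3*s)
(q(-12) + z(-3, -12/1))**2 = ((3 + 3*(-12)) - 12/1)**2 = ((3 - 36) - 12*1)**2 = (-33 - 12)**2 = (-45)**2 = 2025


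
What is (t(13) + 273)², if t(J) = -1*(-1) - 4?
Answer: 72900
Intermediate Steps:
t(J) = -3 (t(J) = 1 - 4 = -3)
(t(13) + 273)² = (-3 + 273)² = 270² = 72900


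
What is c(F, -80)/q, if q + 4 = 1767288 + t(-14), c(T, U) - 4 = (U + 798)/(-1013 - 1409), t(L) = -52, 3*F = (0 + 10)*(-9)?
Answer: 4485/2140117952 ≈ 2.0957e-6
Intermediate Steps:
F = -30 (F = ((0 + 10)*(-9))/3 = (10*(-9))/3 = (1/3)*(-90) = -30)
c(T, U) = 635/173 - U/2422 (c(T, U) = 4 + (U + 798)/(-1013 - 1409) = 4 + (798 + U)/(-2422) = 4 + (798 + U)*(-1/2422) = 4 + (-57/173 - U/2422) = 635/173 - U/2422)
q = 1767232 (q = -4 + (1767288 - 52) = -4 + 1767236 = 1767232)
c(F, -80)/q = (635/173 - 1/2422*(-80))/1767232 = (635/173 + 40/1211)*(1/1767232) = (4485/1211)*(1/1767232) = 4485/2140117952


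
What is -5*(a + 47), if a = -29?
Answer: -90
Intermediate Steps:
-5*(a + 47) = -5*(-29 + 47) = -5*18 = -90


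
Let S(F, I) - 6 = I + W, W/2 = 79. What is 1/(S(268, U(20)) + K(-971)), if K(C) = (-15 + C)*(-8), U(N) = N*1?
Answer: 1/8072 ≈ 0.00012388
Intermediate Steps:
W = 158 (W = 2*79 = 158)
U(N) = N
K(C) = 120 - 8*C
S(F, I) = 164 + I (S(F, I) = 6 + (I + 158) = 6 + (158 + I) = 164 + I)
1/(S(268, U(20)) + K(-971)) = 1/((164 + 20) + (120 - 8*(-971))) = 1/(184 + (120 + 7768)) = 1/(184 + 7888) = 1/8072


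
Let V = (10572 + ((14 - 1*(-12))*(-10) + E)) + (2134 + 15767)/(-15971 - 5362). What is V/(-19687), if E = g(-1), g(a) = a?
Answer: -5639658/10768789 ≈ -0.52370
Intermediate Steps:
E = -1
V = 5639658/547 (V = (10572 + ((14 - 1*(-12))*(-10) - 1)) + (2134 + 15767)/(-15971 - 5362) = (10572 + ((14 + 12)*(-10) - 1)) + 17901/(-21333) = (10572 + (26*(-10) - 1)) + 17901*(-1/21333) = (10572 + (-260 - 1)) - 459/547 = (10572 - 261) - 459/547 = 10311 - 459/547 = 5639658/547 ≈ 10310.)
V/(-19687) = (5639658/547)/(-19687) = (5639658/547)*(-1/19687) = -5639658/10768789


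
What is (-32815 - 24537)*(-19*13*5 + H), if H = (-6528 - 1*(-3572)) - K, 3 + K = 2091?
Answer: 360113208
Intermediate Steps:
K = 2088 (K = -3 + 2091 = 2088)
H = -5044 (H = (-6528 - 1*(-3572)) - 1*2088 = (-6528 + 3572) - 2088 = -2956 - 2088 = -5044)
(-32815 - 24537)*(-19*13*5 + H) = (-32815 - 24537)*(-19*13*5 - 5044) = -57352*(-247*5 - 5044) = -57352*(-1235 - 5044) = -57352*(-6279) = 360113208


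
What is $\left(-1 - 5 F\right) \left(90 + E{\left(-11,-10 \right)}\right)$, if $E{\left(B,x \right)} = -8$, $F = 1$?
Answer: $-492$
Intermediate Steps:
$\left(-1 - 5 F\right) \left(90 + E{\left(-11,-10 \right)}\right) = \left(-1 - 5\right) \left(90 - 8\right) = \left(-1 - 5\right) 82 = \left(-6\right) 82 = -492$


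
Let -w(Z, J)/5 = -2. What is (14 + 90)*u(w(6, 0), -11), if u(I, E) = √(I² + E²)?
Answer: 104*√221 ≈ 1546.1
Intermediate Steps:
w(Z, J) = 10 (w(Z, J) = -5*(-2) = 10)
u(I, E) = √(E² + I²)
(14 + 90)*u(w(6, 0), -11) = (14 + 90)*√((-11)² + 10²) = 104*√(121 + 100) = 104*√221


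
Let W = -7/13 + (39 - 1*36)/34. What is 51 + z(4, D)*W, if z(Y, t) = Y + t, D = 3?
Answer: 21149/442 ≈ 47.848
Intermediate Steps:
W = -199/442 (W = -7*1/13 + (39 - 36)*(1/34) = -7/13 + 3*(1/34) = -7/13 + 3/34 = -199/442 ≈ -0.45023)
51 + z(4, D)*W = 51 + (4 + 3)*(-199/442) = 51 + 7*(-199/442) = 51 - 1393/442 = 21149/442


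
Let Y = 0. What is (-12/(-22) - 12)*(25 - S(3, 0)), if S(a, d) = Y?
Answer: -3150/11 ≈ -286.36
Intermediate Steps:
S(a, d) = 0
(-12/(-22) - 12)*(25 - S(3, 0)) = (-12/(-22) - 12)*(25 - 1*0) = (-12*(-1/22) - 12)*(25 + 0) = (6/11 - 12)*25 = -126/11*25 = -3150/11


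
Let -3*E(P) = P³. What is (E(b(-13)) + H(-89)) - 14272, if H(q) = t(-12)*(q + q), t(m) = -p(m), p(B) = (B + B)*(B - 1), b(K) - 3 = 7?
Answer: 122792/3 ≈ 40931.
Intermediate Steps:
b(K) = 10 (b(K) = 3 + 7 = 10)
p(B) = 2*B*(-1 + B) (p(B) = (2*B)*(-1 + B) = 2*B*(-1 + B))
t(m) = -2*m*(-1 + m)
E(P) = -P³/3
H(q) = -624*q (H(q) = (2*(-12)*(1 - 1*(-12)))*(q + q) = (2*(-12)*(1 + 12))*(2*q) = (2*(-12)*13)*(2*q) = -624*q)
(E(b(-13)) + H(-89)) - 14272 = (-⅓*10³ - 624*(-89)) - 14272 = (-⅓*1000 + 55536) - 14272 = (-1000/3 + 55536) - 14272 = 165608/3 - 14272 = 122792/3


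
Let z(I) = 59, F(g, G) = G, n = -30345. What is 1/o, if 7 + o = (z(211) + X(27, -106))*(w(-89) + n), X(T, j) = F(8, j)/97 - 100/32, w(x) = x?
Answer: -388/646892603 ≈ -5.9979e-7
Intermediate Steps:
X(T, j) = -25/8 + j/97 (X(T, j) = j/97 - 100/32 = j*(1/97) - 100*1/32 = j/97 - 25/8 = -25/8 + j/97)
o = -646892603/388 (o = -7 + (59 + (-25/8 + (1/97)*(-106)))*(-89 - 30345) = -7 + (59 + (-25/8 - 106/97))*(-30434) = -7 + (59 - 3273/776)*(-30434) = -7 + (42511/776)*(-30434) = -7 - 646889887/388 = -646892603/388 ≈ -1.6672e+6)
1/o = 1/(-646892603/388) = -388/646892603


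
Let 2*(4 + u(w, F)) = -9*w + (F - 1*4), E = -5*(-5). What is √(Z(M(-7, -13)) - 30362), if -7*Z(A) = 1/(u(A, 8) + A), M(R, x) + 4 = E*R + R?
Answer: 3*I*√69626304209/4543 ≈ 174.25*I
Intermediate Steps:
E = 25
M(R, x) = -4 + 26*R (M(R, x) = -4 + (25*R + R) = -4 + 26*R)
u(w, F) = -6 + F/2 - 9*w/2 (u(w, F) = -4 + (-9*w + (F - 1*4))/2 = -4 + (-9*w + (F - 4))/2 = -4 + (-9*w + (-4 + F))/2 = -4 + (-4 + F - 9*w)/2 = -4 + (-2 + F/2 - 9*w/2) = -6 + F/2 - 9*w/2)
Z(A) = -1/(7*(-2 - 7*A/2)) (Z(A) = -1/(7*((-6 + (½)*8 - 9*A/2) + A)) = -1/(7*((-6 + 4 - 9*A/2) + A)) = -1/(7*((-2 - 9*A/2) + A)) = -1/(7*(-2 - 7*A/2)))
√(Z(M(-7, -13)) - 30362) = √(2/(7*(4 + 7*(-4 + 26*(-7)))) - 30362) = √(2/(7*(4 + 7*(-4 - 182))) - 30362) = √(2/(7*(4 + 7*(-186))) - 30362) = √(2/(7*(4 - 1302)) - 30362) = √((2/7)/(-1298) - 30362) = √((2/7)*(-1/1298) - 30362) = √(-1/4543 - 30362) = √(-137934567/4543) = 3*I*√69626304209/4543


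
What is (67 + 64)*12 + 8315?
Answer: 9887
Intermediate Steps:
(67 + 64)*12 + 8315 = 131*12 + 8315 = 1572 + 8315 = 9887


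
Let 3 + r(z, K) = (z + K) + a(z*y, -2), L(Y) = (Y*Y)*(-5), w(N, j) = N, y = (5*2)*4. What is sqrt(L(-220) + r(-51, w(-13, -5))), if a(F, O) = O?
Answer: I*sqrt(242069) ≈ 492.0*I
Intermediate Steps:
y = 40 (y = 10*4 = 40)
L(Y) = -5*Y**2 (L(Y) = Y**2*(-5) = -5*Y**2)
r(z, K) = -5 + K + z (r(z, K) = -3 + ((z + K) - 2) = -3 + ((K + z) - 2) = -3 + (-2 + K + z) = -5 + K + z)
sqrt(L(-220) + r(-51, w(-13, -5))) = sqrt(-5*(-220)**2 + (-5 - 13 - 51)) = sqrt(-5*48400 - 69) = sqrt(-242000 - 69) = sqrt(-242069) = I*sqrt(242069)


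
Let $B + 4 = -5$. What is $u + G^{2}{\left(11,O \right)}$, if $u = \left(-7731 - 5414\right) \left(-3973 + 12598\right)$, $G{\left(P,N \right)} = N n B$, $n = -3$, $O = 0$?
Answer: $-113375625$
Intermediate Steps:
$B = -9$ ($B = -4 - 5 = -9$)
$G{\left(P,N \right)} = 27 N$ ($G{\left(P,N \right)} = N \left(-3\right) \left(-9\right) = - 3 N \left(-9\right) = 27 N$)
$u = -113375625$ ($u = \left(-13145\right) 8625 = -113375625$)
$u + G^{2}{\left(11,O \right)} = -113375625 + \left(27 \cdot 0\right)^{2} = -113375625 + 0^{2} = -113375625 + 0 = -113375625$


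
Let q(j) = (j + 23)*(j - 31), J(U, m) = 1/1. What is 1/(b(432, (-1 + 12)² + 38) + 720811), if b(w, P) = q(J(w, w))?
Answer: 1/720091 ≈ 1.3887e-6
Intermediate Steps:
J(U, m) = 1
q(j) = (-31 + j)*(23 + j) (q(j) = (23 + j)*(-31 + j) = (-31 + j)*(23 + j))
b(w, P) = -720 (b(w, P) = -713 + 1² - 8*1 = -713 + 1 - 8 = -720)
1/(b(432, (-1 + 12)² + 38) + 720811) = 1/(-720 + 720811) = 1/720091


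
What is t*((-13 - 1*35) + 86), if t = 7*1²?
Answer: 266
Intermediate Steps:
t = 7 (t = 7*1 = 7)
t*((-13 - 1*35) + 86) = 7*((-13 - 1*35) + 86) = 7*((-13 - 35) + 86) = 7*(-48 + 86) = 7*38 = 266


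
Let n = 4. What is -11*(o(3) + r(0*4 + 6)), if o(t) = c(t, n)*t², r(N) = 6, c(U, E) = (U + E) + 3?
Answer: -1056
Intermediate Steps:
c(U, E) = 3 + E + U (c(U, E) = (E + U) + 3 = 3 + E + U)
o(t) = t²*(7 + t) (o(t) = (3 + 4 + t)*t² = (7 + t)*t² = t²*(7 + t))
-11*(o(3) + r(0*4 + 6)) = -11*(3²*(7 + 3) + 6) = -11*(9*10 + 6) = -11*(90 + 6) = -11*96 = -1056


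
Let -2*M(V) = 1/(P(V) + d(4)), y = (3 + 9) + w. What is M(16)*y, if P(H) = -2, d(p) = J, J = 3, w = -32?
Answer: 10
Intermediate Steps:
d(p) = 3
y = -20 (y = (3 + 9) - 32 = 12 - 32 = -20)
M(V) = -½ (M(V) = -1/(2*(-2 + 3)) = -½/1 = -½*1 = -½)
M(16)*y = -½*(-20) = 10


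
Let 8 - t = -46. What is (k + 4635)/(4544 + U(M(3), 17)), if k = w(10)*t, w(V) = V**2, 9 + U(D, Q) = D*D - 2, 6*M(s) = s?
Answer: 40140/18133 ≈ 2.2136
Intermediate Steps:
t = 54 (t = 8 - 1*(-46) = 8 + 46 = 54)
M(s) = s/6
U(D, Q) = -11 + D**2 (U(D, Q) = -9 + (D*D - 2) = -9 + (D**2 - 2) = -9 + (-2 + D**2) = -11 + D**2)
k = 5400 (k = 10**2*54 = 100*54 = 5400)
(k + 4635)/(4544 + U(M(3), 17)) = (5400 + 4635)/(4544 + (-11 + ((1/6)*3)**2)) = 10035/(4544 + (-11 + (1/2)**2)) = 10035/(4544 + (-11 + 1/4)) = 10035/(4544 - 43/4) = 10035/(18133/4) = 10035*(4/18133) = 40140/18133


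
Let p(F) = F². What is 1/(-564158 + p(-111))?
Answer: -1/551837 ≈ -1.8121e-6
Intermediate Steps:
1/(-564158 + p(-111)) = 1/(-564158 + (-111)²) = 1/(-564158 + 12321) = 1/(-551837) = -1/551837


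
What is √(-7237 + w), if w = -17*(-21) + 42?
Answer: I*√6838 ≈ 82.692*I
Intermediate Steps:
w = 399 (w = 357 + 42 = 399)
√(-7237 + w) = √(-7237 + 399) = √(-6838) = I*√6838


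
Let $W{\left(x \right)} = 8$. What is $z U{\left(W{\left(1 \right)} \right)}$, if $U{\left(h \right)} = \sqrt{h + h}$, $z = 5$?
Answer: $20$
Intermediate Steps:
$U{\left(h \right)} = \sqrt{2} \sqrt{h}$ ($U{\left(h \right)} = \sqrt{2 h} = \sqrt{2} \sqrt{h}$)
$z U{\left(W{\left(1 \right)} \right)} = 5 \sqrt{2} \sqrt{8} = 5 \sqrt{2} \cdot 2 \sqrt{2} = 5 \cdot 4 = 20$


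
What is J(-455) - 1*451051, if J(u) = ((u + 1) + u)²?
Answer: 375230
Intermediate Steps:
J(u) = (1 + 2*u)² (J(u) = ((1 + u) + u)² = (1 + 2*u)²)
J(-455) - 1*451051 = (1 + 2*(-455))² - 1*451051 = (1 - 910)² - 451051 = (-909)² - 451051 = 826281 - 451051 = 375230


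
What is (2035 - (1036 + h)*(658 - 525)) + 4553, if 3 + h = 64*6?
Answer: -181873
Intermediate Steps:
h = 381 (h = -3 + 64*6 = -3 + 384 = 381)
(2035 - (1036 + h)*(658 - 525)) + 4553 = (2035 - (1036 + 381)*(658 - 525)) + 4553 = (2035 - 1417*133) + 4553 = (2035 - 1*188461) + 4553 = (2035 - 188461) + 4553 = -186426 + 4553 = -181873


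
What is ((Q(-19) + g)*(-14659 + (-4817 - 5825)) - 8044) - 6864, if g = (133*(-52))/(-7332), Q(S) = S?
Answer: 62314318/141 ≈ 4.4195e+5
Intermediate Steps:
g = 133/141 (g = -6916*(-1/7332) = 133/141 ≈ 0.94326)
((Q(-19) + g)*(-14659 + (-4817 - 5825)) - 8044) - 6864 = ((-19 + 133/141)*(-14659 + (-4817 - 5825)) - 8044) - 6864 = (-2546*(-14659 - 10642)/141 - 8044) - 6864 = (-2546/141*(-25301) - 8044) - 6864 = (64416346/141 - 8044) - 6864 = 63282142/141 - 6864 = 62314318/141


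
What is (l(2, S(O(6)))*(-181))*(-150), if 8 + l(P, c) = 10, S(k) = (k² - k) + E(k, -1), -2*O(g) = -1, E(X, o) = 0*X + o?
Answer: 54300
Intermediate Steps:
E(X, o) = o (E(X, o) = 0 + o = o)
O(g) = ½ (O(g) = -½*(-1) = ½)
S(k) = -1 + k² - k (S(k) = (k² - k) - 1 = -1 + k² - k)
l(P, c) = 2 (l(P, c) = -8 + 10 = 2)
(l(2, S(O(6)))*(-181))*(-150) = (2*(-181))*(-150) = -362*(-150) = 54300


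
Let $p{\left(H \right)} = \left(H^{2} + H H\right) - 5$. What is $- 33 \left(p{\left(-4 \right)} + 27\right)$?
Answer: $-1782$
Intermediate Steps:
$p{\left(H \right)} = -5 + 2 H^{2}$ ($p{\left(H \right)} = \left(H^{2} + H^{2}\right) - 5 = 2 H^{2} - 5 = -5 + 2 H^{2}$)
$- 33 \left(p{\left(-4 \right)} + 27\right) = - 33 \left(\left(-5 + 2 \left(-4\right)^{2}\right) + 27\right) = - 33 \left(\left(-5 + 2 \cdot 16\right) + 27\right) = - 33 \left(\left(-5 + 32\right) + 27\right) = - 33 \left(27 + 27\right) = \left(-33\right) 54 = -1782$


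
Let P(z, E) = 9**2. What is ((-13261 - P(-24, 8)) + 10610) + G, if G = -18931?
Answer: -21663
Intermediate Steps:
P(z, E) = 81
((-13261 - P(-24, 8)) + 10610) + G = ((-13261 - 1*81) + 10610) - 18931 = ((-13261 - 81) + 10610) - 18931 = (-13342 + 10610) - 18931 = -2732 - 18931 = -21663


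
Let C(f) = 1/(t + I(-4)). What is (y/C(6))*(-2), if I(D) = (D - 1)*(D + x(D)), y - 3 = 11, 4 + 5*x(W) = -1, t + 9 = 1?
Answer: -476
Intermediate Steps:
t = -8 (t = -9 + 1 = -8)
x(W) = -1 (x(W) = -⅘ + (⅕)*(-1) = -⅘ - ⅕ = -1)
y = 14 (y = 3 + 11 = 14)
I(D) = (-1 + D)² (I(D) = (D - 1)*(D - 1) = (-1 + D)*(-1 + D) = (-1 + D)²)
C(f) = 1/17 (C(f) = 1/(-8 + (1 + (-4)² - 2*(-4))) = 1/(-8 + (1 + 16 + 8)) = 1/(-8 + 25) = 1/17)
(y/C(6))*(-2) = (14/(1/17))*(-2) = (14*17)*(-2) = 238*(-2) = -476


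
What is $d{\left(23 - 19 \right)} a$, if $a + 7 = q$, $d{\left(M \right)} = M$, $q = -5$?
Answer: $-48$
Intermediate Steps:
$a = -12$ ($a = -7 - 5 = -12$)
$d{\left(23 - 19 \right)} a = \left(23 - 19\right) \left(-12\right) = 4 \left(-12\right) = -48$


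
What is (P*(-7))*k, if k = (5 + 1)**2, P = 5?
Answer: -1260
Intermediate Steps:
k = 36 (k = 6**2 = 36)
(P*(-7))*k = (5*(-7))*36 = -35*36 = -1260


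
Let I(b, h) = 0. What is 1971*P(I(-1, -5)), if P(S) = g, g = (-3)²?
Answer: 17739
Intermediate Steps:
g = 9
P(S) = 9
1971*P(I(-1, -5)) = 1971*9 = 17739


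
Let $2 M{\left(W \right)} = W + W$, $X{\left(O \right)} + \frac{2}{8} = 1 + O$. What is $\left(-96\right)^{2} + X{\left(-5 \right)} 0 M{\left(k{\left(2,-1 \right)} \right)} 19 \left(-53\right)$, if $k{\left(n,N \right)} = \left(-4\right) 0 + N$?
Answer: $9216$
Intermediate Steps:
$X{\left(O \right)} = \frac{3}{4} + O$ ($X{\left(O \right)} = - \frac{1}{4} + \left(1 + O\right) = \frac{3}{4} + O$)
$k{\left(n,N \right)} = N$ ($k{\left(n,N \right)} = 0 + N = N$)
$M{\left(W \right)} = W$ ($M{\left(W \right)} = \frac{W + W}{2} = \frac{2 W}{2} = W$)
$\left(-96\right)^{2} + X{\left(-5 \right)} 0 M{\left(k{\left(2,-1 \right)} \right)} 19 \left(-53\right) = \left(-96\right)^{2} + \left(\frac{3}{4} - 5\right) 0 \left(-1\right) 19 \left(-53\right) = 9216 + \left(- \frac{17}{4}\right) 0 \left(-1\right) 19 \left(-53\right) = 9216 + 0 \left(-1\right) 19 \left(-53\right) = 9216 + 0 \cdot 19 \left(-53\right) = 9216 + 0 \left(-53\right) = 9216 + 0 = 9216$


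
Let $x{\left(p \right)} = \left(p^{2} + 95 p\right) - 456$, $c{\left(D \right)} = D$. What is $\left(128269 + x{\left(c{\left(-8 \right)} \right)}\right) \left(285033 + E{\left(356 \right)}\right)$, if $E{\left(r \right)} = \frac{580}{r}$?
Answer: $\frac{3224714479594}{89} \approx 3.6233 \cdot 10^{10}$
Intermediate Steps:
$x{\left(p \right)} = -456 + p^{2} + 95 p$
$\left(128269 + x{\left(c{\left(-8 \right)} \right)}\right) \left(285033 + E{\left(356 \right)}\right) = \left(128269 + \left(-456 + \left(-8\right)^{2} + 95 \left(-8\right)\right)\right) \left(285033 + \frac{580}{356}\right) = \left(128269 - 1152\right) \left(285033 + 580 \cdot \frac{1}{356}\right) = \left(128269 - 1152\right) \left(285033 + \frac{145}{89}\right) = 127117 \cdot \frac{25368082}{89} = \frac{3224714479594}{89}$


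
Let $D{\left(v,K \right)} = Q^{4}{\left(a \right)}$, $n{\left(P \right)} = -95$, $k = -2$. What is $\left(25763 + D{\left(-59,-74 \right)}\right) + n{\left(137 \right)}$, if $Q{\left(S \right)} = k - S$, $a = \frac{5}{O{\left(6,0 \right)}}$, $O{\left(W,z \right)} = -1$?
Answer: $25749$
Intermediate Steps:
$a = -5$ ($a = \frac{5}{-1} = 5 \left(-1\right) = -5$)
$Q{\left(S \right)} = -2 - S$
$D{\left(v,K \right)} = 81$ ($D{\left(v,K \right)} = \left(-2 - -5\right)^{4} = \left(-2 + 5\right)^{4} = 3^{4} = 81$)
$\left(25763 + D{\left(-59,-74 \right)}\right) + n{\left(137 \right)} = \left(25763 + 81\right) - 95 = 25844 - 95 = 25749$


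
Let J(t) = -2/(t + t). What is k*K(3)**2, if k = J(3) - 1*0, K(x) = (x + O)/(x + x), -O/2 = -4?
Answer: -121/108 ≈ -1.1204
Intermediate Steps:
O = 8 (O = -2*(-4) = 8)
J(t) = -1/t (J(t) = -2*1/(2*t) = -1/t)
K(x) = (8 + x)/(2*x) (K(x) = (x + 8)/(x + x) = (8 + x)/((2*x)) = (8 + x)*(1/(2*x)) = (8 + x)/(2*x))
k = -1/3 (k = -1/3 - 1*0 = -1*1/3 + 0 = -1/3 + 0 = -1/3 ≈ -0.33333)
k*K(3)**2 = -(8 + 3)**2/36/3 = -((1/2)*(1/3)*11)**2/3 = -(11/6)**2/3 = -1/3*121/36 = -121/108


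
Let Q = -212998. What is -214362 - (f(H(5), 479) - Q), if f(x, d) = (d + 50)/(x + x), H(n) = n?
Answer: -4274129/10 ≈ -4.2741e+5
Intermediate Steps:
f(x, d) = (50 + d)/(2*x) (f(x, d) = (50 + d)/((2*x)) = (50 + d)*(1/(2*x)) = (50 + d)/(2*x))
-214362 - (f(H(5), 479) - Q) = -214362 - ((½)*(50 + 479)/5 - 1*(-212998)) = -214362 - ((½)*(⅕)*529 + 212998) = -214362 - (529/10 + 212998) = -214362 - 1*2130509/10 = -214362 - 2130509/10 = -4274129/10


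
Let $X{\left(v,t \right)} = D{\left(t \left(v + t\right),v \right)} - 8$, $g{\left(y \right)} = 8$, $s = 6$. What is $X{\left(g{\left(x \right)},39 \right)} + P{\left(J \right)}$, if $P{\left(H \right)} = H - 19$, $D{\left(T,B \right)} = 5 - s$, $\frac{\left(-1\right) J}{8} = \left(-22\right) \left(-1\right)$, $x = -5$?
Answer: $-204$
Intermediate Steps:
$J = -176$ ($J = - 8 \left(\left(-22\right) \left(-1\right)\right) = \left(-8\right) 22 = -176$)
$D{\left(T,B \right)} = -1$ ($D{\left(T,B \right)} = 5 - 6 = -1$)
$X{\left(v,t \right)} = -9$ ($X{\left(v,t \right)} = -1 - 8 = -9$)
$P{\left(H \right)} = -19 + H$
$X{\left(g{\left(x \right)},39 \right)} + P{\left(J \right)} = -9 - 195 = -204$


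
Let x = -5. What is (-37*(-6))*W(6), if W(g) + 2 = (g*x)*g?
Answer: -40404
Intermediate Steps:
W(g) = -2 - 5*g**2 (W(g) = -2 + (g*(-5))*g = -2 + (-5*g)*g = -2 - 5*g**2)
(-37*(-6))*W(6) = (-37*(-6))*(-2 - 5*6**2) = 222*(-2 - 5*36) = 222*(-2 - 180) = 222*(-182) = -40404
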